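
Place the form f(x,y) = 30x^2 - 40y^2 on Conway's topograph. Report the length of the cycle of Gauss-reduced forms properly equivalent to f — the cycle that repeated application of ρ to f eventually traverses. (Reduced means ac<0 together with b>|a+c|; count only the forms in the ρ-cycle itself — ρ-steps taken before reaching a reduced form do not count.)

D = 4800, ⌊√D⌋ = 69
descent: ρ → (-40,0,30)
descent: ρ → (30,60,-10)  [lands on river]
river: ρ → (-10,60,30)
ρ-cycle length = 2 (tail of 2 descent steps not counted)

2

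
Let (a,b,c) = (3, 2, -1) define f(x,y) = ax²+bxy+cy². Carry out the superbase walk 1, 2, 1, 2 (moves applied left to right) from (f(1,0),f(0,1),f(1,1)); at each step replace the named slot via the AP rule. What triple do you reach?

start (3,-1,4) = (f(1,0),f(0,1),f(1,1))
replace slot 1: 2·((-1)+4) − 3 = 3 → (3,-1,4)
replace slot 2: 2·(3+4) − (-1) = 15 → (3,15,4)
replace slot 1: 2·(15+4) − 3 = 35 → (35,15,4)
replace slot 2: 2·(35+4) − 15 = 63 → (35,63,4)

35,63,4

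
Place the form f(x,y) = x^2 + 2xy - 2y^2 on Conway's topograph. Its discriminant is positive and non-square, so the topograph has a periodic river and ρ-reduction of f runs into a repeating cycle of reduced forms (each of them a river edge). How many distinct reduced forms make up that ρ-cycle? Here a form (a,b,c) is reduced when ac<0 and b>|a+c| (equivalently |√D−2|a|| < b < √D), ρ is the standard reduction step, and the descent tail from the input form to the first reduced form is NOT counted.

D = 12, ⌊√D⌋ = 3
river: ρ → (-2,2,1)
river: ρ → (1,2,-2)
ρ-cycle length = 2 (tail of 0 descent steps not counted)

2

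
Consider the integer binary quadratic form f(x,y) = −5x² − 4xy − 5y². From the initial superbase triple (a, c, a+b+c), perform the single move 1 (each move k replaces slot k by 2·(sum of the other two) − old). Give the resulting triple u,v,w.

start (-5,-5,-14) = (f(1,0),f(0,1),f(1,1))
replace slot 1: 2·((-5)+(-14)) − (-5) = -33 → (-33,-5,-14)

-33,-5,-14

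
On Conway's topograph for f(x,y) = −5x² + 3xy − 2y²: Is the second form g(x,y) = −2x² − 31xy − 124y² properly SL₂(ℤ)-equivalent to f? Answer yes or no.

D₁ = -31, D₂ = -31
f is negative-definite; reduce −f:
−f: flip: (5,-3,2)→(2,3,5)
−f: translate: b→-1 (≡3 mod 4), so (2,3,5)→(2,-1,4)
−f: reduced (well bottom): (2,-1,4) with a≤c, −a<b≤a
flip sign back: reduced form of f is (-2,1,-4)
g is negative-definite; reduce −g:
−g: translate: b→-1 (≡31 mod 4), so (2,31,124)→(2,-1,4)
−g: reduced (well bottom): (2,-1,4) with a≤c, −a<b≤a
flip sign back: reduced form of g is (-2,1,-4)
reduced forms (-2, 1, -4) vs (-2, 1, -4) ⇒ equivalent

yes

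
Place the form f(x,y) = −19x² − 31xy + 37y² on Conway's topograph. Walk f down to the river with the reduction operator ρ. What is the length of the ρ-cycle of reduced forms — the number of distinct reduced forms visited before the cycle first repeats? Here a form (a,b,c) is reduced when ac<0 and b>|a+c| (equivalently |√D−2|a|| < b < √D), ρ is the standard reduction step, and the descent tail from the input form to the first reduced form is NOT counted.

D = 3773, ⌊√D⌋ = 61
descent: ρ → (37,31,-19)  [lands on river]
river: ρ → (-19,45,23)
river: ρ → (23,47,-17)
river: ρ → (-17,55,11)
river: ρ → (11,55,-17)
river: ρ → (-17,47,23)
river: ρ → (23,45,-19)
river: ρ → (-19,31,37)
river: ρ → (37,43,-13)
river: ρ → (-13,61,1)
river: ρ → (1,61,-13)
river: ρ → (-13,43,37)
ρ-cycle length = 12 (tail of 1 descent step not counted)

12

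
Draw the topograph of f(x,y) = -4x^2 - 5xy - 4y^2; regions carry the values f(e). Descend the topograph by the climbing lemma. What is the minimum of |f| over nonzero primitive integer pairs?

translate: b→-3 (≡5 mod 8), so (4,5,4)→(4,-3,3)
flip: (4,-3,3)→(3,3,4)
reduced (well bottom): (3,3,4) with a≤c, −a<b≤a
well minimum |f| = |-3| = 3 (negative-definite)

3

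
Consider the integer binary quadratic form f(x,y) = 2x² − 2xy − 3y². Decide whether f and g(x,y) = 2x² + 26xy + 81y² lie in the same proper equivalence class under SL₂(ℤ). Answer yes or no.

D₁ = 28, D₂ = 28
river cycle of f (length 4): (-3, 2, 2), (2, 2, -3), (-3, 4, 1), (1, 4, -3)
river cycle of g (length 4): (2, 2, -3), (-3, 4, 1), (1, 4, -3), (-3, 2, 2)
cycles coincide ⇒ equivalent

yes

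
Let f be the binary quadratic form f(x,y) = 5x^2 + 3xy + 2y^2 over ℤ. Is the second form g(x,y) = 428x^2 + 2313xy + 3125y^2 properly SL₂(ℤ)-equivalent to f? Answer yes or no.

D₁ = -31, D₂ = -31
f: flip: (5,3,2)→(2,-3,5)
f: translate: b→1 (≡-3 mod 4), so (2,-3,5)→(2,1,4)
f: reduced (well bottom): (2,1,4) with a≤c, −a<b≤a
g: translate: b→-255 (≡2313 mod 856), so (428,2313,3125)→(428,-255,38)
g: flip: (428,-255,38)→(38,255,428)
g: translate: b→27 (≡255 mod 76), so (38,255,428)→(38,27,5)
g: flip: (38,27,5)→(5,-27,38)
g: translate: b→3 (≡-27 mod 10), so (5,-27,38)→(5,3,2)
g: flip: (5,3,2)→(2,-3,5)
g: translate: b→1 (≡-3 mod 4), so (2,-3,5)→(2,1,4)
g: reduced (well bottom): (2,1,4) with a≤c, −a<b≤a
reduced forms (2, 1, 4) vs (2, 1, 4) ⇒ equivalent

yes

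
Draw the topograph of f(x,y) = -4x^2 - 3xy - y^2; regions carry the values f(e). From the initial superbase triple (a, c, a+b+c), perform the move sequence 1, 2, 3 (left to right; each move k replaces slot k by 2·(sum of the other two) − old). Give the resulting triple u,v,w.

start (-4,-1,-8) = (f(1,0),f(0,1),f(1,1))
replace slot 1: 2·((-1)+(-8)) − (-4) = -14 → (-14,-1,-8)
replace slot 2: 2·((-14)+(-8)) − (-1) = -43 → (-14,-43,-8)
replace slot 3: 2·((-14)+(-43)) − (-8) = -106 → (-14,-43,-106)

-14,-43,-106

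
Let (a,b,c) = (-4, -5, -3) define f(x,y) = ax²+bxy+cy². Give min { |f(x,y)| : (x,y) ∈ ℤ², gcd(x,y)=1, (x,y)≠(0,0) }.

translate: b→-3 (≡5 mod 8), so (4,5,3)→(4,-3,2)
flip: (4,-3,2)→(2,3,4)
translate: b→-1 (≡3 mod 4), so (2,3,4)→(2,-1,3)
reduced (well bottom): (2,-1,3) with a≤c, −a<b≤a
well minimum |f| = |-2| = 2 (negative-definite)

2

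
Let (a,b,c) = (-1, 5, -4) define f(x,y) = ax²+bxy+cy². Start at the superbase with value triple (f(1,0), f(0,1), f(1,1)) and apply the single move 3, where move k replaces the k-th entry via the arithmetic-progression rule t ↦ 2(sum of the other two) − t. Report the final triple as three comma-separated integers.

start (-1,-4,0) = (f(1,0),f(0,1),f(1,1))
replace slot 3: 2·((-1)+(-4)) − 0 = -10 → (-1,-4,-10)

-1,-4,-10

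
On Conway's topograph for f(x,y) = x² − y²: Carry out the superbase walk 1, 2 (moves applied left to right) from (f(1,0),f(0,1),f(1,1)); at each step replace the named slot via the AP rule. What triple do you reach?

start (1,-1,0) = (f(1,0),f(0,1),f(1,1))
replace slot 1: 2·((-1)+0) − 1 = -3 → (-3,-1,0)
replace slot 2: 2·((-3)+0) − (-1) = -5 → (-3,-5,0)

-3,-5,0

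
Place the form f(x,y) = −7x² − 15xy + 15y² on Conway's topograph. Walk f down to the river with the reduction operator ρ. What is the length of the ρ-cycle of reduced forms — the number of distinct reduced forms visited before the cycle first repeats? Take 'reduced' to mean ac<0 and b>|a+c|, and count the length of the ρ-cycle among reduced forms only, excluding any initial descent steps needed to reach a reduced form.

D = 645, ⌊√D⌋ = 25
descent: ρ → (15,15,-7)  [lands on river]
river: ρ → (-7,13,17)
river: ρ → (17,21,-3)
river: ρ → (-3,21,17)
river: ρ → (17,13,-7)
river: ρ → (-7,15,15)
ρ-cycle length = 6 (tail of 1 descent step not counted)

6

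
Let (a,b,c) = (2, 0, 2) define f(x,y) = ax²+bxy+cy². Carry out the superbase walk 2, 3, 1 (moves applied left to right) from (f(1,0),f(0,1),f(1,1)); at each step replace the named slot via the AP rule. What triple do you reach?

start (2,2,4) = (f(1,0),f(0,1),f(1,1))
replace slot 2: 2·(2+4) − 2 = 10 → (2,10,4)
replace slot 3: 2·(2+10) − 4 = 20 → (2,10,20)
replace slot 1: 2·(10+20) − 2 = 58 → (58,10,20)

58,10,20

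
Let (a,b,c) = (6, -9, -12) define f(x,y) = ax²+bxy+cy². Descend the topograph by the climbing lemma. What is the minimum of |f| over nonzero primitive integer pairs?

descent: ρ → (-12,9,6)  [lands on river]
river: ρ → (6,15,-6)
river: ρ → (-6,9,12)
river: ρ → (12,15,-3)
river: ρ → (-3,15,12)
river: ρ → (12,9,-6)
river: ρ → (-6,15,6)
river: ρ → (6,9,-12)
river: ρ → (-12,15,3)
river: ρ → (3,15,-12)
closes: descent 1, river 10
min |a| on river = 3

3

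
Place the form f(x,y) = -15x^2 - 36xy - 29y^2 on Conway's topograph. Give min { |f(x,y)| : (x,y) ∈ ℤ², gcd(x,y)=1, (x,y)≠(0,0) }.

translate: b→6 (≡36 mod 30), so (15,36,29)→(15,6,8)
flip: (15,6,8)→(8,-6,15)
reduced (well bottom): (8,-6,15) with a≤c, −a<b≤a
well minimum |f| = |-8| = 8 (negative-definite)

8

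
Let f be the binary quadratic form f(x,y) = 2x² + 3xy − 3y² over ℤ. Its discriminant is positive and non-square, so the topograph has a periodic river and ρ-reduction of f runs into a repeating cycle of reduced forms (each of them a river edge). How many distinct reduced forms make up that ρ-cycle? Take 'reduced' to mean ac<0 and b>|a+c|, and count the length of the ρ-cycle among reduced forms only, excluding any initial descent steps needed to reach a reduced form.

D = 33, ⌊√D⌋ = 5
river: ρ → (-3,3,2)
river: ρ → (2,5,-1)
river: ρ → (-1,5,2)
river: ρ → (2,3,-3)
ρ-cycle length = 4 (tail of 0 descent steps not counted)

4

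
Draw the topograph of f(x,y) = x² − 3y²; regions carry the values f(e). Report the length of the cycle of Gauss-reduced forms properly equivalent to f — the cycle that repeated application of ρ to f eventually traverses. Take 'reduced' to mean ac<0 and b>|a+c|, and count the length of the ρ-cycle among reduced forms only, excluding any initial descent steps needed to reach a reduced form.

D = 12, ⌊√D⌋ = 3
descent: ρ → (-3,0,1)
descent: ρ → (1,2,-2)  [lands on river]
river: ρ → (-2,2,1)
ρ-cycle length = 2 (tail of 2 descent steps not counted)

2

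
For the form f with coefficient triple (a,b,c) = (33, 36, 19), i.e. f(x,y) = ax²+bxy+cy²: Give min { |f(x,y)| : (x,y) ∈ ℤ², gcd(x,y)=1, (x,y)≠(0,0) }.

translate: b→-30 (≡36 mod 66), so (33,36,19)→(33,-30,16)
flip: (33,-30,16)→(16,30,33)
translate: b→-2 (≡30 mod 32), so (16,30,33)→(16,-2,19)
reduced (well bottom): (16,-2,19) with a≤c, −a<b≤a
well minimum = a = 16

16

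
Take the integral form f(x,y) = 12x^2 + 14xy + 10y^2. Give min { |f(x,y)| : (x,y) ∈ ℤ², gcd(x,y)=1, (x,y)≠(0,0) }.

translate: b→-10 (≡14 mod 24), so (12,14,10)→(12,-10,8)
flip: (12,-10,8)→(8,10,12)
translate: b→-6 (≡10 mod 16), so (8,10,12)→(8,-6,10)
reduced (well bottom): (8,-6,10) with a≤c, −a<b≤a
well minimum = a = 8

8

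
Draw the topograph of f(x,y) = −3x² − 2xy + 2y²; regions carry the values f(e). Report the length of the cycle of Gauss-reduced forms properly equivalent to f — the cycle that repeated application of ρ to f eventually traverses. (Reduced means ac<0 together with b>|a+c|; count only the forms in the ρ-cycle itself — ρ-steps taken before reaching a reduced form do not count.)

D = 28, ⌊√D⌋ = 5
descent: ρ → (2,2,-3)  [lands on river]
river: ρ → (-3,4,1)
river: ρ → (1,4,-3)
river: ρ → (-3,2,2)
ρ-cycle length = 4 (tail of 1 descent step not counted)

4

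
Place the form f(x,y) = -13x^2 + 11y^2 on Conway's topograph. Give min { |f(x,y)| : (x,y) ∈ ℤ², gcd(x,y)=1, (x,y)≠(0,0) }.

descent: ρ → (11,22,-2)  [lands on river]
river: ρ → (-2,22,11)
closes: descent 1, river 2
min |a| on river = 2

2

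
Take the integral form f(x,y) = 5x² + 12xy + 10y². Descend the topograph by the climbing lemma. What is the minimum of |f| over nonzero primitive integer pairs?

translate: b→2 (≡12 mod 10), so (5,12,10)→(5,2,3)
flip: (5,2,3)→(3,-2,5)
reduced (well bottom): (3,-2,5) with a≤c, −a<b≤a
well minimum = a = 3

3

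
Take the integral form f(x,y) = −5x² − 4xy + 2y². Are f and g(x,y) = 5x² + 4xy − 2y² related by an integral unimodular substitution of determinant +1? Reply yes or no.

D₁ = 56, D₂ = 56
river cycle of f (length 4): (2, 4, -5), (-5, 6, 1), (1, 6, -5), (-5, 4, 2)
river cycle of g (length 4): (-2, 4, 5), (5, 6, -1), (-1, 6, 5), (5, 4, -2)
cycles differ ⇒ inequivalent

no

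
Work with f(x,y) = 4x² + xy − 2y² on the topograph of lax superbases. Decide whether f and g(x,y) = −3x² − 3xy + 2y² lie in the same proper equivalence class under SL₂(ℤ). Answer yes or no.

D₁ = 33, D₂ = 33
river cycle of f (length 4): (-2, 3, 3), (3, 3, -2), (-2, 5, 1), (1, 5, -2)
river cycle of g (length 4): (2, 3, -3), (-3, 3, 2), (2, 5, -1), (-1, 5, 2)
cycles differ ⇒ inequivalent

no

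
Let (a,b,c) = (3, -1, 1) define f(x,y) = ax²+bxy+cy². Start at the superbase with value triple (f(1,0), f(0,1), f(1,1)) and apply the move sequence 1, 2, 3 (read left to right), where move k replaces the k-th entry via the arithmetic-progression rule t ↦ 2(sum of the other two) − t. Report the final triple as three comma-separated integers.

start (3,1,3) = (f(1,0),f(0,1),f(1,1))
replace slot 1: 2·(1+3) − 3 = 5 → (5,1,3)
replace slot 2: 2·(5+3) − 1 = 15 → (5,15,3)
replace slot 3: 2·(5+15) − 3 = 37 → (5,15,37)

5,15,37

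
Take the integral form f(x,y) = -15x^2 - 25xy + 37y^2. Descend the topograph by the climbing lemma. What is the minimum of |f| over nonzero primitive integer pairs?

descent: ρ → (37,25,-15)  [lands on river]
river: ρ → (-15,35,27)
river: ρ → (27,19,-23)
river: ρ → (-23,27,23)
river: ρ → (23,19,-27)
river: ρ → (-27,35,15)
river: ρ → (15,25,-37)
river: ρ → (-37,49,3)
river: ρ → (3,53,-3)
river: ρ → (-3,49,37)
closes: descent 1, river 10
min |a| on river = 3

3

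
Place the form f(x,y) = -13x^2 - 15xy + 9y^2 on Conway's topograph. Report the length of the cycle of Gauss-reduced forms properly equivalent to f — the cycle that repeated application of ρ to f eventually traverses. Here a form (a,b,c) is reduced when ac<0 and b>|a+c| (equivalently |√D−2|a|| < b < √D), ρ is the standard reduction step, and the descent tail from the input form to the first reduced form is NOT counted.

D = 693, ⌊√D⌋ = 26
descent: ρ → (9,15,-13)  [lands on river]
river: ρ → (-13,11,11)
river: ρ → (11,11,-13)
river: ρ → (-13,15,9)
river: ρ → (9,21,-7)
river: ρ → (-7,21,9)
ρ-cycle length = 6 (tail of 1 descent step not counted)

6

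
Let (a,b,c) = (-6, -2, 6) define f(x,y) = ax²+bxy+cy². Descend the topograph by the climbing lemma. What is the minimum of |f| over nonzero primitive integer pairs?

descent: ρ → (6,2,-6)  [lands on river]
river: ρ → (-6,10,2)
river: ρ → (2,10,-6)
river: ρ → (-6,2,6)
river: ρ → (6,10,-2)
river: ρ → (-2,10,6)
closes: descent 1, river 6
min |a| on river = 2

2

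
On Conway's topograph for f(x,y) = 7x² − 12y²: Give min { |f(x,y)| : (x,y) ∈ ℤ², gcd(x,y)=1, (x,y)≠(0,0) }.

descent: ρ → (-12,0,7)
descent: ρ → (7,14,-5)  [lands on river]
river: ρ → (-5,16,4)
river: ρ → (4,16,-5)
river: ρ → (-5,14,7)
closes: descent 2, river 4
min |a| on river = 4

4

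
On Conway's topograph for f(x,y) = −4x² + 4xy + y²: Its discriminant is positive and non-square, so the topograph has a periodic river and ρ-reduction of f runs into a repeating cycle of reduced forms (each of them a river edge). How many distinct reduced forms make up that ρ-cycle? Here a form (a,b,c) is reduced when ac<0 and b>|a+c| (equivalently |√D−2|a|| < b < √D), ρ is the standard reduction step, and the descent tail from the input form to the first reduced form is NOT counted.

D = 32, ⌊√D⌋ = 5
river: ρ → (1,4,-4)
river: ρ → (-4,4,1)
ρ-cycle length = 2 (tail of 0 descent steps not counted)

2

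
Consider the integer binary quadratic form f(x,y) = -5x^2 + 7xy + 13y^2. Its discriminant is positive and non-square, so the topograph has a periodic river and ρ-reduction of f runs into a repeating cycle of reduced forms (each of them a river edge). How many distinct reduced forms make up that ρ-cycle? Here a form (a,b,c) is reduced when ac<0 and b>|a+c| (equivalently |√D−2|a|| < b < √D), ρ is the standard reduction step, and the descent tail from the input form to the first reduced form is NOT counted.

D = 309, ⌊√D⌋ = 17
descent: ρ → (13,-7,-5)
descent: ρ → (-5,17,1)  [lands on river]
river: ρ → (1,17,-5)
river: ρ → (-5,13,7)
river: ρ → (7,15,-3)
river: ρ → (-3,15,7)
river: ρ → (7,13,-5)
ρ-cycle length = 6 (tail of 2 descent steps not counted)

6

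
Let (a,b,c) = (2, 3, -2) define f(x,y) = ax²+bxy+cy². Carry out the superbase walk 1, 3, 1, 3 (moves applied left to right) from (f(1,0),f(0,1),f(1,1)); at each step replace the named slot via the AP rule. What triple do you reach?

start (2,-2,3) = (f(1,0),f(0,1),f(1,1))
replace slot 1: 2·((-2)+3) − 2 = 0 → (0,-2,3)
replace slot 3: 2·(0+(-2)) − 3 = -7 → (0,-2,-7)
replace slot 1: 2·((-2)+(-7)) − 0 = -18 → (-18,-2,-7)
replace slot 3: 2·((-18)+(-2)) − (-7) = -33 → (-18,-2,-33)

-18,-2,-33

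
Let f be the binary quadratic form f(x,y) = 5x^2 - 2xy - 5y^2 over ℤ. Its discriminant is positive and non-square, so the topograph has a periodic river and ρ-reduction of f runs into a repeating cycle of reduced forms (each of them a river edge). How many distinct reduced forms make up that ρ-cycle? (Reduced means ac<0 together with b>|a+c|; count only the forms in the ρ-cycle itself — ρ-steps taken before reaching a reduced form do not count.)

D = 104, ⌊√D⌋ = 10
descent: ρ → (-5,2,5)  [lands on river]
river: ρ → (5,8,-2)
river: ρ → (-2,8,5)
river: ρ → (5,2,-5)
river: ρ → (-5,8,2)
river: ρ → (2,8,-5)
ρ-cycle length = 6 (tail of 1 descent step not counted)

6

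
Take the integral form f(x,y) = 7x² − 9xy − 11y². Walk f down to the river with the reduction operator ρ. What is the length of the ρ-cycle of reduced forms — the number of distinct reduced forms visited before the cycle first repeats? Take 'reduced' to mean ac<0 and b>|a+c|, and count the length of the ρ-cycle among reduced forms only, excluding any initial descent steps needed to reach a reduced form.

D = 389, ⌊√D⌋ = 19
descent: ρ → (-11,9,7)  [lands on river]
river: ρ → (7,19,-1)
river: ρ → (-1,19,7)
river: ρ → (7,9,-11)
river: ρ → (-11,13,5)
river: ρ → (5,17,-5)
river: ρ → (-5,13,11)
river: ρ → (11,9,-7)
river: ρ → (-7,19,1)
river: ρ → (1,19,-7)
river: ρ → (-7,9,11)
river: ρ → (11,13,-5)
river: ρ → (-5,17,5)
river: ρ → (5,13,-11)
ρ-cycle length = 14 (tail of 1 descent step not counted)

14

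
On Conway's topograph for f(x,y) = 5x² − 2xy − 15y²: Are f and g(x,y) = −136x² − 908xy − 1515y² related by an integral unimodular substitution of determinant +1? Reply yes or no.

D₁ = 304, D₂ = 304
river cycle of f (length 12): (5, 8, -12), (-12, 16, 1), (1, 16, -12), (-12, 8, 5), (5, 12, -8), (-8, 4, 9), (9, 14, -3), (-3, 16, 4), (4, 16, -3), (-3, 14, 9), … (2 more)
river cycle of g (length 12): (5, 8, -12), (-12, 16, 1), (1, 16, -12), (-12, 8, 5), (5, 12, -8), (-8, 4, 9), (9, 14, -3), (-3, 16, 4), (4, 16, -3), (-3, 14, 9), … (2 more)
cycles coincide ⇒ equivalent

yes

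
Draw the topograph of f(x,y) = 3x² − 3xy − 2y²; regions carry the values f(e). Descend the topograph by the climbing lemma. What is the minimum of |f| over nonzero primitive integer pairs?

descent: ρ → (-2,3,3)  [lands on river]
river: ρ → (3,3,-2)
river: ρ → (-2,5,1)
river: ρ → (1,5,-2)
closes: descent 1, river 4
min |a| on river = 1

1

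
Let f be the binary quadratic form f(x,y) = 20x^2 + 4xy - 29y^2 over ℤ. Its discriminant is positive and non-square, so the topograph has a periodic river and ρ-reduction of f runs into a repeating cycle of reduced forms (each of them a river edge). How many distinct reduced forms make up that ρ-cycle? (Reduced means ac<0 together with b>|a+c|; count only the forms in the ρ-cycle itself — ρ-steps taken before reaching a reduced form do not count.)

D = 2336, ⌊√D⌋ = 48
descent: ρ → (-29,-4,20)
descent: ρ → (20,44,-5)  [lands on river]
river: ρ → (-5,46,11)
river: ρ → (11,42,-13)
river: ρ → (-13,36,20)
ρ-cycle length = 4 (tail of 2 descent steps not counted)

4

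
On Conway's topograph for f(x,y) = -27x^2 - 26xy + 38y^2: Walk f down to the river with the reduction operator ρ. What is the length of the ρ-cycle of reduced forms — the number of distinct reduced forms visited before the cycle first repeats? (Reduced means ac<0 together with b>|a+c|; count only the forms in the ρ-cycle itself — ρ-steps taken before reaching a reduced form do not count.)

D = 4780, ⌊√D⌋ = 69
descent: ρ → (38,26,-27)  [lands on river]
river: ρ → (-27,28,37)
river: ρ → (37,46,-18)
river: ρ → (-18,62,13)
river: ρ → (13,68,-3)
river: ρ → (-3,64,57)
river: ρ → (57,50,-10)
river: ρ → (-10,50,57)
river: ρ → (57,64,-3)
river: ρ → (-3,68,13)
river: ρ → (13,62,-18)
river: ρ → (-18,46,37)
river: ρ → (37,28,-27)
river: ρ → (-27,26,38)
river: ρ → (38,50,-15)
river: ρ → (-15,40,53)
river: ρ → (53,66,-2)
river: ρ → (-2,66,53)
river: ρ → (53,40,-15)
river: ρ → (-15,50,38)
ρ-cycle length = 20 (tail of 1 descent step not counted)

20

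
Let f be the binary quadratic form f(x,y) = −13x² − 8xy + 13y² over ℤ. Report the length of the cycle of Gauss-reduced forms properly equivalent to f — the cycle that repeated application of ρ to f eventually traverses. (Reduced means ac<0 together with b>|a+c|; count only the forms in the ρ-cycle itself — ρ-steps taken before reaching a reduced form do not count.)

D = 740, ⌊√D⌋ = 27
descent: ρ → (13,8,-13)  [lands on river]
river: ρ → (-13,18,8)
river: ρ → (8,14,-17)
river: ρ → (-17,20,5)
river: ρ → (5,20,-17)
river: ρ → (-17,14,8)
river: ρ → (8,18,-13)
river: ρ → (-13,8,13)
river: ρ → (13,18,-8)
river: ρ → (-8,14,17)
river: ρ → (17,20,-5)
river: ρ → (-5,20,17)
river: ρ → (17,14,-8)
river: ρ → (-8,18,13)
ρ-cycle length = 14 (tail of 1 descent step not counted)

14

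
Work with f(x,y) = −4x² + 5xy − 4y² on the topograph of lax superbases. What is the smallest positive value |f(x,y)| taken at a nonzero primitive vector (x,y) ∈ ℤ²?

translate: b→3 (≡-5 mod 8), so (4,-5,4)→(4,3,3)
flip: (4,3,3)→(3,-3,4)
translate: b→3 (≡-3 mod 6), so (3,-3,4)→(3,3,4)
reduced (well bottom): (3,3,4) with a≤c, −a<b≤a
well minimum |f| = |-3| = 3 (negative-definite)

3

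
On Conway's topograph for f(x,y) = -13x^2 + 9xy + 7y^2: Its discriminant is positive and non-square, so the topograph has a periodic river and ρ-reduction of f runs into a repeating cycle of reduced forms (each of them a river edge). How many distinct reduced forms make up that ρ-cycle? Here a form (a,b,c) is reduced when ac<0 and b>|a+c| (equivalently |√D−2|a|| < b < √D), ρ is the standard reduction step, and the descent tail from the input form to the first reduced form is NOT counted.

D = 445, ⌊√D⌋ = 21
river: ρ → (7,19,-3)
river: ρ → (-3,17,13)
river: ρ → (13,9,-7)
river: ρ → (-7,19,3)
river: ρ → (3,17,-13)
river: ρ → (-13,9,7)
ρ-cycle length = 6 (tail of 0 descent steps not counted)

6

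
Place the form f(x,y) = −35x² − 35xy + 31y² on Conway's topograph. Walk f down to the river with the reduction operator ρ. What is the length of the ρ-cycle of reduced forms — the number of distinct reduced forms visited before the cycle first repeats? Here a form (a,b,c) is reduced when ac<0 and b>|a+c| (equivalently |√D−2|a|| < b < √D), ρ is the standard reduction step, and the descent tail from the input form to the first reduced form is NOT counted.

D = 5565, ⌊√D⌋ = 74
descent: ρ → (31,35,-35)  [lands on river]
river: ρ → (-35,35,31)
river: ρ → (31,27,-39)
river: ρ → (-39,51,19)
river: ρ → (19,63,-21)
river: ρ → (-21,63,19)
river: ρ → (19,51,-39)
river: ρ → (-39,27,31)
ρ-cycle length = 8 (tail of 1 descent step not counted)

8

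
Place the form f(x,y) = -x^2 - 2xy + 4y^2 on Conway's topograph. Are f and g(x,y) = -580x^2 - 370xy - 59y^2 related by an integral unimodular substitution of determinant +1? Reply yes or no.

D₁ = 20, D₂ = 20
river cycle of f (length 2): (-1, 4, 1), (1, 4, -1)
river cycle of g (length 2): (-1, 4, 1), (1, 4, -1)
cycles coincide ⇒ equivalent

yes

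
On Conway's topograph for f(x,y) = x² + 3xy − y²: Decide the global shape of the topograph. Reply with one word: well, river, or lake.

D = b²−4ac = 3² − 4·1·(-1) = 13
D > 0 non-square ⇒ indefinite ⇒ periodic river

river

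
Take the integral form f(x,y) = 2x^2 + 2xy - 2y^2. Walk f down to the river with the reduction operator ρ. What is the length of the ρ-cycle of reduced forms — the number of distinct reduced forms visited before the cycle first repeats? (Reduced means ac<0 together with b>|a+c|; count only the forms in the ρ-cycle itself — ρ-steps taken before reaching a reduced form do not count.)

D = 20, ⌊√D⌋ = 4
river: ρ → (-2,2,2)
river: ρ → (2,2,-2)
ρ-cycle length = 2 (tail of 0 descent steps not counted)

2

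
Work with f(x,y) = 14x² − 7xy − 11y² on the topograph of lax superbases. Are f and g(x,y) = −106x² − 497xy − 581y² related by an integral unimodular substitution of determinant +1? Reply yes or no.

D₁ = 665, D₂ = 665
river cycle of f (length 10): (-11, 7, 14), (14, 21, -4), (-4, 19, 19), (19, 19, -4), (-4, 21, 14), (14, 7, -11), (-11, 15, 10), (10, 25, -1), (-1, 25, 10), (10, 15, -11)
river cycle of g (length 10): (-11, 7, 14), (14, 21, -4), (-4, 19, 19), (19, 19, -4), (-4, 21, 14), (14, 7, -11), (-11, 15, 10), (10, 25, -1), (-1, 25, 10), (10, 15, -11)
cycles coincide ⇒ equivalent

yes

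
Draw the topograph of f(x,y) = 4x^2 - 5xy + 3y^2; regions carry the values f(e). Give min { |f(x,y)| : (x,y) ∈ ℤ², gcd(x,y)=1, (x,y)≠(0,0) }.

translate: b→3 (≡-5 mod 8), so (4,-5,3)→(4,3,2)
flip: (4,3,2)→(2,-3,4)
translate: b→1 (≡-3 mod 4), so (2,-3,4)→(2,1,3)
reduced (well bottom): (2,1,3) with a≤c, −a<b≤a
well minimum = a = 2

2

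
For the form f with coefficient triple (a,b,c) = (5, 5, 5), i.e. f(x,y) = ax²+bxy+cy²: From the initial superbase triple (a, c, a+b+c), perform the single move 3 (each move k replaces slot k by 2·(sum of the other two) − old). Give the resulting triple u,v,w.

start (5,5,15) = (f(1,0),f(0,1),f(1,1))
replace slot 3: 2·(5+5) − 15 = 5 → (5,5,5)

5,5,5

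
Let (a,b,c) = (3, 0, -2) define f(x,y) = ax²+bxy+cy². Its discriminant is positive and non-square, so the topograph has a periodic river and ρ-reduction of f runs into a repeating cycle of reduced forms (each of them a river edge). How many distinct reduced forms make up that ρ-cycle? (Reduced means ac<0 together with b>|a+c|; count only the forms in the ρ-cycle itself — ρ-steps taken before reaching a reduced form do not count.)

D = 24, ⌊√D⌋ = 4
descent: ρ → (-2,4,1)  [lands on river]
river: ρ → (1,4,-2)
ρ-cycle length = 2 (tail of 1 descent step not counted)

2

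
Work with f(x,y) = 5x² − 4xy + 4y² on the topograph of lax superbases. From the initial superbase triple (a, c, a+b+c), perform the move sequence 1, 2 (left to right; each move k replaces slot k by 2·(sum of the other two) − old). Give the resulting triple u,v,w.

start (5,4,5) = (f(1,0),f(0,1),f(1,1))
replace slot 1: 2·(4+5) − 5 = 13 → (13,4,5)
replace slot 2: 2·(13+5) − 4 = 32 → (13,32,5)

13,32,5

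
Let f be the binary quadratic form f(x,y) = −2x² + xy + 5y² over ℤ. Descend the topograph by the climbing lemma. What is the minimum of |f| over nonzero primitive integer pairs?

descent: ρ → (5,-1,-2)
descent: ρ → (-2,5,2)  [lands on river]
river: ρ → (2,3,-4)
river: ρ → (-4,5,1)
river: ρ → (1,5,-4)
river: ρ → (-4,3,2)
river: ρ → (2,5,-2)
river: ρ → (-2,3,4)
river: ρ → (4,5,-1)
river: ρ → (-1,5,4)
river: ρ → (4,3,-2)
closes: descent 2, river 10
min |a| on river = 1

1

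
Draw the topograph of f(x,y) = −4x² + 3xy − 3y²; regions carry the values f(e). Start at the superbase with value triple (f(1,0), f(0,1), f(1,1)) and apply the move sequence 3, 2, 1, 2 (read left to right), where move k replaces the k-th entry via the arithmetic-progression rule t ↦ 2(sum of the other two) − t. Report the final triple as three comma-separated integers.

start (-4,-3,-4) = (f(1,0),f(0,1),f(1,1))
replace slot 3: 2·((-4)+(-3)) − (-4) = -10 → (-4,-3,-10)
replace slot 2: 2·((-4)+(-10)) − (-3) = -25 → (-4,-25,-10)
replace slot 1: 2·((-25)+(-10)) − (-4) = -66 → (-66,-25,-10)
replace slot 2: 2·((-66)+(-10)) − (-25) = -127 → (-66,-127,-10)

-66,-127,-10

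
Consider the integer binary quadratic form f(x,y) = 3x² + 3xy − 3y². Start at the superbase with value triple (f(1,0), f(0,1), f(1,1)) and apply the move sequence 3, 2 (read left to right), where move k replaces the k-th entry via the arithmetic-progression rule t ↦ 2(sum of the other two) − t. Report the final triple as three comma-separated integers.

start (3,-3,3) = (f(1,0),f(0,1),f(1,1))
replace slot 3: 2·(3+(-3)) − 3 = -3 → (3,-3,-3)
replace slot 2: 2·(3+(-3)) − (-3) = 3 → (3,3,-3)

3,3,-3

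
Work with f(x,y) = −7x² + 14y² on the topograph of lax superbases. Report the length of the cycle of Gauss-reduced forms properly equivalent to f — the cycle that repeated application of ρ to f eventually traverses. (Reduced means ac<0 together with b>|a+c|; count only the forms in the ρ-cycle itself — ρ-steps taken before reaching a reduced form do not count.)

D = 392, ⌊√D⌋ = 19
descent: ρ → (14,0,-7)
descent: ρ → (-7,14,7)  [lands on river]
river: ρ → (7,14,-7)
ρ-cycle length = 2 (tail of 2 descent steps not counted)

2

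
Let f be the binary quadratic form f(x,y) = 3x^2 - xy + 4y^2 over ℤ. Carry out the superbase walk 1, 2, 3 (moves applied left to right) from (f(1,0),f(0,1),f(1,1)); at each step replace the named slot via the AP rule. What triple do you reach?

start (3,4,6) = (f(1,0),f(0,1),f(1,1))
replace slot 1: 2·(4+6) − 3 = 17 → (17,4,6)
replace slot 2: 2·(17+6) − 4 = 42 → (17,42,6)
replace slot 3: 2·(17+42) − 6 = 112 → (17,42,112)

17,42,112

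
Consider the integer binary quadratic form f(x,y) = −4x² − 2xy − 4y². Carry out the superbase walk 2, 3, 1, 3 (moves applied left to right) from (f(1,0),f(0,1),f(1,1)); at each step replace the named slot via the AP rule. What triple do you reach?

start (-4,-4,-10) = (f(1,0),f(0,1),f(1,1))
replace slot 2: 2·((-4)+(-10)) − (-4) = -24 → (-4,-24,-10)
replace slot 3: 2·((-4)+(-24)) − (-10) = -46 → (-4,-24,-46)
replace slot 1: 2·((-24)+(-46)) − (-4) = -136 → (-136,-24,-46)
replace slot 3: 2·((-136)+(-24)) − (-46) = -274 → (-136,-24,-274)

-136,-24,-274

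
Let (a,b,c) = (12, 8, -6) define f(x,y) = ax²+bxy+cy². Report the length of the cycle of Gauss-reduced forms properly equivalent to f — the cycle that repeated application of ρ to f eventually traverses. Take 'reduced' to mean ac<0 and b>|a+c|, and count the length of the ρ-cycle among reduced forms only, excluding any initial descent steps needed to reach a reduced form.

D = 352, ⌊√D⌋ = 18
river: ρ → (-6,16,4)
river: ρ → (4,16,-6)
river: ρ → (-6,8,12)
river: ρ → (12,16,-2)
river: ρ → (-2,16,12)
river: ρ → (12,8,-6)
ρ-cycle length = 6 (tail of 0 descent steps not counted)

6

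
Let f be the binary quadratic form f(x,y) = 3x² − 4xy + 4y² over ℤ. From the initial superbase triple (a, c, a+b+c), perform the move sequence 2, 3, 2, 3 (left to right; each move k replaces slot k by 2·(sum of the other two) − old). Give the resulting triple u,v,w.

start (3,4,3) = (f(1,0),f(0,1),f(1,1))
replace slot 2: 2·(3+3) − 4 = 8 → (3,8,3)
replace slot 3: 2·(3+8) − 3 = 19 → (3,8,19)
replace slot 2: 2·(3+19) − 8 = 36 → (3,36,19)
replace slot 3: 2·(3+36) − 19 = 59 → (3,36,59)

3,36,59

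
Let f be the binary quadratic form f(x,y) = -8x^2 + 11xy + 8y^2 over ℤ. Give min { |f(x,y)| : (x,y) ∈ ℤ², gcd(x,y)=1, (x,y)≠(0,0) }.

river: ρ → (8,5,-11)
river: ρ → (-11,17,2)
river: ρ → (2,19,-2)
river: ρ → (-2,17,11)
river: ρ → (11,5,-8)
river: ρ → (-8,11,8)
closes: descent 0, river 6
min |a| on river = 2

2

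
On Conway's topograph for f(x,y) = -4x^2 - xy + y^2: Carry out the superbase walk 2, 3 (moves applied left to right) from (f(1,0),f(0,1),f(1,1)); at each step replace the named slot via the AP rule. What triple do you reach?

start (-4,1,-4) = (f(1,0),f(0,1),f(1,1))
replace slot 2: 2·((-4)+(-4)) − 1 = -17 → (-4,-17,-4)
replace slot 3: 2·((-4)+(-17)) − (-4) = -38 → (-4,-17,-38)

-4,-17,-38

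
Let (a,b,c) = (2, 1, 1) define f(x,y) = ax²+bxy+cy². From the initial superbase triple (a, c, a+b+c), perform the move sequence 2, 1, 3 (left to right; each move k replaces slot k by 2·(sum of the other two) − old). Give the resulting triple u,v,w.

start (2,1,4) = (f(1,0),f(0,1),f(1,1))
replace slot 2: 2·(2+4) − 1 = 11 → (2,11,4)
replace slot 1: 2·(11+4) − 2 = 28 → (28,11,4)
replace slot 3: 2·(28+11) − 4 = 74 → (28,11,74)

28,11,74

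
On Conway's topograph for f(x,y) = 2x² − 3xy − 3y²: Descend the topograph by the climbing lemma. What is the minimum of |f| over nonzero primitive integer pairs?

descent: ρ → (-3,3,2)  [lands on river]
river: ρ → (2,5,-1)
river: ρ → (-1,5,2)
river: ρ → (2,3,-3)
closes: descent 1, river 4
min |a| on river = 1

1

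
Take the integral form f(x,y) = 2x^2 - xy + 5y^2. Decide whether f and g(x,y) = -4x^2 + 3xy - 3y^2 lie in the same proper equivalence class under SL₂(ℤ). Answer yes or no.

D₁ = -39, D₂ = -39
f: reduced (well bottom): (2,-1,5) with a≤c, −a<b≤a
g is negative-definite; reduce −g:
−g: flip: (4,-3,3)→(3,3,4)
−g: reduced (well bottom): (3,3,4) with a≤c, −a<b≤a
flip sign back: reduced form of g is (-3,-3,-4)
reduced forms (2, -1, 5) vs (-3, -3, -4) ⇒ inequivalent

no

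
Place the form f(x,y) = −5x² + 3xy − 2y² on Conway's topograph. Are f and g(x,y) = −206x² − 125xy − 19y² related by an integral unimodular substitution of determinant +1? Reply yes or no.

D₁ = -31, D₂ = -31
f is negative-definite; reduce −f:
−f: flip: (5,-3,2)→(2,3,5)
−f: translate: b→-1 (≡3 mod 4), so (2,3,5)→(2,-1,4)
−f: reduced (well bottom): (2,-1,4) with a≤c, −a<b≤a
flip sign back: reduced form of f is (-2,1,-4)
g is negative-definite; reduce −g:
−g: flip: (206,125,19)→(19,-125,206)
−g: translate: b→-11 (≡-125 mod 38), so (19,-125,206)→(19,-11,2)
−g: flip: (19,-11,2)→(2,11,19)
−g: translate: b→-1 (≡11 mod 4), so (2,11,19)→(2,-1,4)
−g: reduced (well bottom): (2,-1,4) with a≤c, −a<b≤a
flip sign back: reduced form of g is (-2,1,-4)
reduced forms (-2, 1, -4) vs (-2, 1, -4) ⇒ equivalent

yes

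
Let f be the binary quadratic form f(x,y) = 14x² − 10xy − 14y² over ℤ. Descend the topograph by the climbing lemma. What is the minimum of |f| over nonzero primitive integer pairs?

descent: ρ → (-14,10,14)  [lands on river]
river: ρ → (14,18,-10)
river: ρ → (-10,22,10)
river: ρ → (10,18,-14)
closes: descent 1, river 4
min |a| on river = 10

10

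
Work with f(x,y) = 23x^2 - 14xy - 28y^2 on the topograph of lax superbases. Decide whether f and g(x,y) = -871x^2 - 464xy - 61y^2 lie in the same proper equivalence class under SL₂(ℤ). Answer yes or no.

D₁ = 2772, D₂ = 2772
river cycle of f (length 14): (-28, 14, 23), (23, 32, -19), (-19, 44, 11), (11, 44, -19), (-19, 32, 23), (23, 14, -28), (-28, 42, 9), (9, 48, -13), (-13, 30, 36), (36, 42, -7), … (4 more)
river cycle of g (length 14): (9, 42, -28), (-28, 14, 23), (23, 32, -19), (-19, 44, 11), (11, 44, -19), (-19, 32, 23), (23, 14, -28), (-28, 42, 9), (9, 48, -13), (-13, 30, 36), … (4 more)
cycles coincide ⇒ equivalent

yes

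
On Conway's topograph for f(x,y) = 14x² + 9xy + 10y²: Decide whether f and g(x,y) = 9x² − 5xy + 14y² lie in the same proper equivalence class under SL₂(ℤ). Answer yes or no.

D₁ = -479, D₂ = -479
f: flip: (14,9,10)→(10,-9,14)
f: reduced (well bottom): (10,-9,14) with a≤c, −a<b≤a
g: reduced (well bottom): (9,-5,14) with a≤c, −a<b≤a
reduced forms (10, -9, 14) vs (9, -5, 14) ⇒ inequivalent

no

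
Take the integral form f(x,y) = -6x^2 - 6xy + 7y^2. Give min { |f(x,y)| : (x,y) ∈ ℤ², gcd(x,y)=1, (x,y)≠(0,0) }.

descent: ρ → (7,6,-6)  [lands on river]
river: ρ → (-6,6,7)
river: ρ → (7,8,-5)
river: ρ → (-5,12,3)
river: ρ → (3,12,-5)
river: ρ → (-5,8,7)
closes: descent 1, river 6
min |a| on river = 3

3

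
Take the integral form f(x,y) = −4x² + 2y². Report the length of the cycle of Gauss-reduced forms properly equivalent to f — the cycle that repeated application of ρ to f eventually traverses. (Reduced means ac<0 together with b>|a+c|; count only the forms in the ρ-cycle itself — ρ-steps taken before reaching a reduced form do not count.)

D = 32, ⌊√D⌋ = 5
descent: ρ → (2,4,-2)  [lands on river]
river: ρ → (-2,4,2)
ρ-cycle length = 2 (tail of 1 descent step not counted)

2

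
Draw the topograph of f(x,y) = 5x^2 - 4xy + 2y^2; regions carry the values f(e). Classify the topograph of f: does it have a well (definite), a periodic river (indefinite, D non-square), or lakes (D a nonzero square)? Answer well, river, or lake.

D = b²−4ac = (-4)² − 4·5·2 = -24
D < 0 ⇒ definite ⇒ every region one sign ⇒ single well

well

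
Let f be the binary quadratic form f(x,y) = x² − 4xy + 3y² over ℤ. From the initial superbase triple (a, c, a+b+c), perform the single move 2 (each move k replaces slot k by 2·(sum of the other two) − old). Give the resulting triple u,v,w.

start (1,3,0) = (f(1,0),f(0,1),f(1,1))
replace slot 2: 2·(1+0) − 3 = -1 → (1,-1,0)

1,-1,0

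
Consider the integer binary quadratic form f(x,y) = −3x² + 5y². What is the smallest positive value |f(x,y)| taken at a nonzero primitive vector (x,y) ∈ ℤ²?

descent: ρ → (5,0,-3)
descent: ρ → (-3,6,2)  [lands on river]
river: ρ → (2,6,-3)
closes: descent 2, river 2
min |a| on river = 2

2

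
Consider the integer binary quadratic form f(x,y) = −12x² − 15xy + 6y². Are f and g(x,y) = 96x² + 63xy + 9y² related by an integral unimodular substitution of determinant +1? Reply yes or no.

D₁ = 513, D₂ = 513
river cycle of f (length 6): (6, 15, -12), (-12, 9, 9), (9, 9, -12), (-12, 15, 6), (6, 21, -3), (-3, 21, 6)
river cycle of g (length 6): (9, 9, -12), (-12, 15, 6), (6, 21, -3), (-3, 21, 6), (6, 15, -12), (-12, 9, 9)
cycles coincide ⇒ equivalent

yes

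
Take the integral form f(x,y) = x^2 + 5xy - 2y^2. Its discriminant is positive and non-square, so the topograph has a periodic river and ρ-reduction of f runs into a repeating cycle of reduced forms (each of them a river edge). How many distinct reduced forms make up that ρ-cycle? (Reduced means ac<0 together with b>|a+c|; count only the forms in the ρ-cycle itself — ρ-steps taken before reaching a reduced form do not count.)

D = 33, ⌊√D⌋ = 5
river: ρ → (-2,3,3)
river: ρ → (3,3,-2)
river: ρ → (-2,5,1)
river: ρ → (1,5,-2)
ρ-cycle length = 4 (tail of 0 descent steps not counted)

4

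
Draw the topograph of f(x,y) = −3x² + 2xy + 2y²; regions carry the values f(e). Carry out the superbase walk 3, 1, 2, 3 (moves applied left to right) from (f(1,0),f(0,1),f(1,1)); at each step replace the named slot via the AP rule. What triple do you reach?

start (-3,2,1) = (f(1,0),f(0,1),f(1,1))
replace slot 3: 2·((-3)+2) − 1 = -3 → (-3,2,-3)
replace slot 1: 2·(2+(-3)) − (-3) = 1 → (1,2,-3)
replace slot 2: 2·(1+(-3)) − 2 = -6 → (1,-6,-3)
replace slot 3: 2·(1+(-6)) − (-3) = -7 → (1,-6,-7)

1,-6,-7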